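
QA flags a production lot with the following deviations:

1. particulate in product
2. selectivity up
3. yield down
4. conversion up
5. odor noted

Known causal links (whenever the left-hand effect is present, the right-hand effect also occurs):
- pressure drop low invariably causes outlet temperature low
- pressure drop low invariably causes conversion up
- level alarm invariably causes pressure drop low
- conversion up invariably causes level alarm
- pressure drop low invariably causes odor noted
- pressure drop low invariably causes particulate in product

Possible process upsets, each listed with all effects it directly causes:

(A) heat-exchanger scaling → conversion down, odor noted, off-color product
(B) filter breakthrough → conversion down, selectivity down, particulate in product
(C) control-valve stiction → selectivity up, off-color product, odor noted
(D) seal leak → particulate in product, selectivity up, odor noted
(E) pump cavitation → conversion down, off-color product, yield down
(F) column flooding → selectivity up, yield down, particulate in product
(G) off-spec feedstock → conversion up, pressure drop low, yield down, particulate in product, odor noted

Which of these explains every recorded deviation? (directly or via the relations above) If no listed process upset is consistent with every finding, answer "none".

Checking each candidate against the observations:
(A) heat-exchanger scaling — particulate in product NO; selectivity up NO; yield down NO; conversion up NO; odor noted yes
(B) filter breakthrough — particulate in product yes; selectivity up NO; yield down NO; conversion up NO; odor noted NO
(C) control-valve stiction — does not account for particulate in product, yield down, conversion up
(D) seal leak — particulate in product yes; selectivity up yes; yield down NO; conversion up NO; odor noted yes
(E) pump cavitation — particulate in product NO; selectivity up NO; yield down yes; conversion up NO; odor noted NO
(F) column flooding — particulate in product yes; selectivity up yes; yield down yes; conversion up NO; odor noted NO
(G) off-spec feedstock — does not account for selectivity up
None of the listed candidates fits everything.

none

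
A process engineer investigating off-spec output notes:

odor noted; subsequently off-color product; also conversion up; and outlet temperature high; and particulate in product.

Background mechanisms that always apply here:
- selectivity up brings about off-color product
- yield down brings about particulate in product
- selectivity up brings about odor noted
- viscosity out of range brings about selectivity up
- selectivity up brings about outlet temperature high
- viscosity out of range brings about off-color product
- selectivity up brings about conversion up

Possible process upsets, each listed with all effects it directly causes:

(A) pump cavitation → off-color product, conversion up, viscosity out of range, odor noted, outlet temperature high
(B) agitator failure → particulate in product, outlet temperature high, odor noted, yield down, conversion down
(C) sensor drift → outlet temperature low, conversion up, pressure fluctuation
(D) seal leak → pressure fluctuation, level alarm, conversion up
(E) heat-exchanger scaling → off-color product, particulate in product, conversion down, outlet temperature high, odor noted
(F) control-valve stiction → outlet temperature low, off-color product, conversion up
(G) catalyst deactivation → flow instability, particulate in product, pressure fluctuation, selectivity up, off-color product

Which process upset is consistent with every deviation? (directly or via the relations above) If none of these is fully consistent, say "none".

Per-candidate check:
(A) pump cavitation — odor noted yes; off-color product yes; conversion up yes; outlet temperature high yes; particulate in product NO
(B) agitator failure — odor noted yes; off-color product NO; conversion up NO; outlet temperature high yes; particulate in product yes
(C) sensor drift — odor noted NO; off-color product NO; conversion up yes; outlet temperature high NO; particulate in product NO
(D) seal leak — odor noted NO; off-color product NO; conversion up yes; outlet temperature high NO; particulate in product NO
(E) heat-exchanger scaling — odor noted yes; off-color product yes; conversion up NO; outlet temperature high yes; particulate in product yes
(F) control-valve stiction — fails on odor noted, outlet temperature high, particulate in product (predicts outlet temperature low, not outlet temperature high)
(G) catalyst deactivation — odor noted yes (via selectivity up → odor noted); off-color product yes; conversion up yes (via selectivity up → conversion up); outlet temperature high yes (via selectivity up → outlet temperature high); particulate in product yes
(G) alone accounts for all the evidence.

G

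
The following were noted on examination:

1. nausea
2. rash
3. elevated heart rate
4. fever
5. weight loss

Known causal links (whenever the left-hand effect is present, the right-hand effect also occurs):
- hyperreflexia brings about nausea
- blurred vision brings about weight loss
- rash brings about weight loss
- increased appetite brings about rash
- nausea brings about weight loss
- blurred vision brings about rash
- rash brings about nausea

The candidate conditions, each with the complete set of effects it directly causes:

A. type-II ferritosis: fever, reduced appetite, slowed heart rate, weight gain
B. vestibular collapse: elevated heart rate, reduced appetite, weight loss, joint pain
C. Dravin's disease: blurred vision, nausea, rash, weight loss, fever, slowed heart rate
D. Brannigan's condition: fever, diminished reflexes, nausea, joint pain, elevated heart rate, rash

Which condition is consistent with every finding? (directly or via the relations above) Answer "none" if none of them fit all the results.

D

Checking each candidate against the observations:
(A) type-II ferritosis — fails on nausea, rash, elevated heart rate, weight loss (predicts slowed heart rate, not elevated heart rate; predicts weight gain, not weight loss)
(B) vestibular collapse — does not account for nausea, rash, fever
(C) Dravin's disease — fails on elevated heart rate (predicts slowed heart rate, not elevated heart rate)
(D) Brannigan's condition — accounts for every observation (weight loss by rash → weight loss)
(D) alone accounts for all the evidence.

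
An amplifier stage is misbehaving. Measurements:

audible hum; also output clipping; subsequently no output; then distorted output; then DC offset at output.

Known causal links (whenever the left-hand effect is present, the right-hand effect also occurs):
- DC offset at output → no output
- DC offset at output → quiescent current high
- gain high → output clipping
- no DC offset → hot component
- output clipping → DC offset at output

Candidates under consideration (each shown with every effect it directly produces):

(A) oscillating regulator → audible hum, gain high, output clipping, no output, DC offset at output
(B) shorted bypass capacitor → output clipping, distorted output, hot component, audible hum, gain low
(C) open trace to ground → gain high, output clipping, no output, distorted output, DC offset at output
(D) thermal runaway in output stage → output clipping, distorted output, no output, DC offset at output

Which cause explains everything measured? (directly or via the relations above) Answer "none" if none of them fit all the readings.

Checking each candidate against the observations:
(A) oscillating regulator — does not account for distorted output
(B) shorted bypass capacitor — audible hum yes; output clipping yes; no output yes (by output clipping → DC offset at output → no output); distorted output yes; DC offset at output yes (by output clipping → DC offset at output)
(C) open trace to ground — does not account for audible hum
(D) thermal runaway in output stage — audible hum NO; output clipping yes; no output yes; distorted output yes; DC offset at output yes
(B) alone accounts for all the evidence.

B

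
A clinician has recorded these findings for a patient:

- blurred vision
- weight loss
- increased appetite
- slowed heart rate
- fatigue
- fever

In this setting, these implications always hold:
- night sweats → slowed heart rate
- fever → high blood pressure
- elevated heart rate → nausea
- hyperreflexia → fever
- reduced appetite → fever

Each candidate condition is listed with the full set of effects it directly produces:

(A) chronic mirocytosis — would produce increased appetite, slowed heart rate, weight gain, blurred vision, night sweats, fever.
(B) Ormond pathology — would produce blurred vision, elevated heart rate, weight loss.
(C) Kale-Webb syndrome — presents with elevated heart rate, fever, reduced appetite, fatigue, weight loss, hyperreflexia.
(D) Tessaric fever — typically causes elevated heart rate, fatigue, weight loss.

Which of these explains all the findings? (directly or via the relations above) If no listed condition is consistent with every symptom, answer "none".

Checking each candidate against the observations:
(A) chronic mirocytosis — blurred vision match; weight loss miss; increased appetite match; slowed heart rate match; fatigue miss; fever match
(B) Ormond pathology — blurred vision match; weight loss match; increased appetite miss; slowed heart rate miss; fatigue miss; fever miss
(C) Kale-Webb syndrome — blurred vision miss; weight loss match; increased appetite miss; slowed heart rate miss; fatigue match; fever match
(D) Tessaric fever — fails on blurred vision, increased appetite, slowed heart rate, fever (predicts elevated heart rate, not slowed heart rate)
No candidate is consistent with all observations.

none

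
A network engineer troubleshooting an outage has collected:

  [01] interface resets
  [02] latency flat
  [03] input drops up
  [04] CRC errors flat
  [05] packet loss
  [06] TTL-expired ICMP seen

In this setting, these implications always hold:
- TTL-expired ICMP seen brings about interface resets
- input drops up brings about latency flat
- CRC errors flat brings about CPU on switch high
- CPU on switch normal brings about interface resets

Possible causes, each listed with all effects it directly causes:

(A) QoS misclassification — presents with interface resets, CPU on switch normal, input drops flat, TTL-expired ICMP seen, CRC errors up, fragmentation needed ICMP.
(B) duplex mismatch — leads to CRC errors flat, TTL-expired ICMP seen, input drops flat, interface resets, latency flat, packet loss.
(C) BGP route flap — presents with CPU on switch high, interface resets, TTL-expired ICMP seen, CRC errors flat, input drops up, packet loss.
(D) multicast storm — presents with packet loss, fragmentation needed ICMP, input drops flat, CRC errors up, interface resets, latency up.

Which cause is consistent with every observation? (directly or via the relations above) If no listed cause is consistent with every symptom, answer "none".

Per-candidate check:
(A) QoS misclassification — fails on latency flat, input drops up, CRC errors flat, packet loss (predicts input drops flat, not input drops up; predicts CRC errors up, not CRC errors flat)
(B) duplex mismatch — fails on input drops up (predicts input drops flat, not input drops up)
(C) BGP route flap — accounts for every observation (latency flat through input drops up → latency flat)
(D) multicast storm — interface resets +; latency flat -; input drops up -; CRC errors flat -; packet loss +; TTL-expired ICMP seen -
Only (C) is consistent with every observation.

C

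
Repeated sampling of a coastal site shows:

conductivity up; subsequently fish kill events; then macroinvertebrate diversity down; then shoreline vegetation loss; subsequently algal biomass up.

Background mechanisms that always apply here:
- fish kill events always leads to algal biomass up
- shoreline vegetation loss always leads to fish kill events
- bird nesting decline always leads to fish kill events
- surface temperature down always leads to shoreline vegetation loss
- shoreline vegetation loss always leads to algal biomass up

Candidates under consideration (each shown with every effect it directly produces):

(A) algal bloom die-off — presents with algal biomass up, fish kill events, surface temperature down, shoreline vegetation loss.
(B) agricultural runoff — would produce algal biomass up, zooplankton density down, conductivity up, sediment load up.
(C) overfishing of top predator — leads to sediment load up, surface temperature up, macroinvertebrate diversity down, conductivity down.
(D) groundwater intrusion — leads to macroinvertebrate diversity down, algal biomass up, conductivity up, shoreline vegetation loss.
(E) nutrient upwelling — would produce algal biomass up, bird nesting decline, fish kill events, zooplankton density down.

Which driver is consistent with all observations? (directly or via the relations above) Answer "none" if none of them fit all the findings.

D

Per-candidate check:
(A) algal bloom die-off — conductivity up miss; fish kill events match; macroinvertebrate diversity down miss; shoreline vegetation loss match; algal biomass up match
(B) agricultural runoff — does not account for fish kill events, macroinvertebrate diversity down, shoreline vegetation loss
(C) overfishing of top predator — conductivity up miss; fish kill events miss; macroinvertebrate diversity down match; shoreline vegetation loss miss; algal biomass up miss
(D) groundwater intrusion — accounts for every observation (fish kill events by shoreline vegetation loss → fish kill events)
(E) nutrient upwelling — does not account for conductivity up, macroinvertebrate diversity down, shoreline vegetation loss
Only (D) is consistent with every observation.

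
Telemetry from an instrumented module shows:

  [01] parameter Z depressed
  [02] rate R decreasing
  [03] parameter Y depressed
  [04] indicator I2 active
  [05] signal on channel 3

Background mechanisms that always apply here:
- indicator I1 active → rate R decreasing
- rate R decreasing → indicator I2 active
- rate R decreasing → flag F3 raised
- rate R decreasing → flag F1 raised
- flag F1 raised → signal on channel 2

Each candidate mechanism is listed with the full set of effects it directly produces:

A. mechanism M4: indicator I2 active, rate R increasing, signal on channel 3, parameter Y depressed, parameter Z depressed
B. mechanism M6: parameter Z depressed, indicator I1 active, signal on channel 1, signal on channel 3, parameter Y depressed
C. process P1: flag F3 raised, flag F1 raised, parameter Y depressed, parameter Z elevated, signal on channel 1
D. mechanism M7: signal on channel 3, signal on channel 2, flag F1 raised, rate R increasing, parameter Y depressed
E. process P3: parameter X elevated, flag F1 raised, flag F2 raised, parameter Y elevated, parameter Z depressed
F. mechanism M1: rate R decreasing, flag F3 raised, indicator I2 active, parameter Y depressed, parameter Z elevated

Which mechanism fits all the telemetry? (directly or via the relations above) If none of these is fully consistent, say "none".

Checking each candidate against the observations:
(A) mechanism M4 — fails on rate R decreasing (predicts rate R increasing, not rate R decreasing)
(B) mechanism M6 — accounts for every observation (rate R decreasing via indicator I1 active → rate R decreasing)
(C) process P1 — fails on parameter Z depressed, rate R decreasing, indicator I2 active, signal on channel 3 (predicts parameter Z elevated, not parameter Z depressed)
(D) mechanism M7 — parameter Z depressed NO; rate R decreasing NO; parameter Y depressed yes; indicator I2 active NO; signal on channel 3 yes
(E) process P3 — fails on rate R decreasing, parameter Y depressed, indicator I2 active, signal on channel 3 (predicts parameter Y elevated, not parameter Y depressed)
(F) mechanism M1 — parameter Z depressed NO; rate R decreasing yes; parameter Y depressed yes; indicator I2 active yes; signal on channel 3 NO
(B) is the only candidate with no mismatches.

B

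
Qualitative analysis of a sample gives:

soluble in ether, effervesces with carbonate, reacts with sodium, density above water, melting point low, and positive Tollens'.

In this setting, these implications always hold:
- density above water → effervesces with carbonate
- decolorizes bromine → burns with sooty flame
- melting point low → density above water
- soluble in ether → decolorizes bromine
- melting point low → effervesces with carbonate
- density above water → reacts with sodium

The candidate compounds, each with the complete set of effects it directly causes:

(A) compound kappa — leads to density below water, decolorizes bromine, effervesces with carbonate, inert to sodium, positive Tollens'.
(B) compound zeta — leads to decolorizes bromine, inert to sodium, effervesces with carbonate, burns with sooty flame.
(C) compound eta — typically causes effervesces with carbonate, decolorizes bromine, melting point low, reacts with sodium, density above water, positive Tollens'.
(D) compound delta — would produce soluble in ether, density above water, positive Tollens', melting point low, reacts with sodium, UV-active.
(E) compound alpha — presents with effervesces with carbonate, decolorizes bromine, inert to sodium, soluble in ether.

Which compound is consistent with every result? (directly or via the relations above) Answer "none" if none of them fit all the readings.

D

Checking each candidate against the observations:
(A) compound kappa — soluble in ether miss; effervesces with carbonate match; reacts with sodium miss; density above water miss; melting point low miss; positive Tollens' match
(B) compound zeta — soluble in ether miss; effervesces with carbonate match; reacts with sodium miss; density above water miss; melting point low miss; positive Tollens' miss
(C) compound eta — does not account for soluble in ether
(D) compound delta — accounts for every observation (effervesces with carbonate by density above water → effervesces with carbonate)
(E) compound alpha — fails on reacts with sodium, density above water, melting point low, positive Tollens' (predicts inert to sodium, not reacts with sodium)
(D) is the only candidate with no mismatches.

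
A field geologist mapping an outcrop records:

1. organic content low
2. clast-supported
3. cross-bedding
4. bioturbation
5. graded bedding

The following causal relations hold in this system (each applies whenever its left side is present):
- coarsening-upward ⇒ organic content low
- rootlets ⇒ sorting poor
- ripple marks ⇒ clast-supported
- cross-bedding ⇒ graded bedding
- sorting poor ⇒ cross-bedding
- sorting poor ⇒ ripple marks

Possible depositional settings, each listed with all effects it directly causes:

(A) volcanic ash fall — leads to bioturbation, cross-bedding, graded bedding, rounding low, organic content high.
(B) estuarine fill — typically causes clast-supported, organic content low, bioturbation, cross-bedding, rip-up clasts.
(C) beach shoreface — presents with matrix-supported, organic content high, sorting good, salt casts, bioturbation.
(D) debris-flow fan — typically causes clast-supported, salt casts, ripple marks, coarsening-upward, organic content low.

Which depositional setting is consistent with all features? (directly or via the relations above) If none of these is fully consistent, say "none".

Testing each hypothesis:
(A) volcanic ash fall — organic content low NO; clast-supported NO; cross-bedding yes; bioturbation yes; graded bedding yes
(B) estuarine fill — accounts for every observation (graded bedding by cross-bedding → graded bedding)
(C) beach shoreface — organic content low NO; clast-supported NO; cross-bedding NO; bioturbation yes; graded bedding NO
(D) debris-flow fan — does not account for cross-bedding, bioturbation, graded bedding
(B) alone accounts for all the evidence.

B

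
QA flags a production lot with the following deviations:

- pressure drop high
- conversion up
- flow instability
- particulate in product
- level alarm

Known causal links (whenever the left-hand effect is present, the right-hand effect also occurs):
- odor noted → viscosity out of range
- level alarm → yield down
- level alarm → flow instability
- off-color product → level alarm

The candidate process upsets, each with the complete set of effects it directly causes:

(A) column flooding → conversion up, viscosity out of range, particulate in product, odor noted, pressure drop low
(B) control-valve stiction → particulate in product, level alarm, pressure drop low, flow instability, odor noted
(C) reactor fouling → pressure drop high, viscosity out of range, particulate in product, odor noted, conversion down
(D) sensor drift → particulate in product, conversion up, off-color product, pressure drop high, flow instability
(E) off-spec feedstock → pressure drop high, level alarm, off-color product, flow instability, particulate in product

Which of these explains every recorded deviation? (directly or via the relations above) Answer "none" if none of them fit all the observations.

Checking each candidate against the observations:
(A) column flooding — pressure drop high ✗; conversion up ✓; flow instability ✗; particulate in product ✓; level alarm ✗
(B) control-valve stiction — pressure drop high ✗; conversion up ✗; flow instability ✓; particulate in product ✓; level alarm ✓
(C) reactor fouling — pressure drop high ✓; conversion up ✗; flow instability ✗; particulate in product ✓; level alarm ✗
(D) sensor drift — pressure drop high ✓; conversion up ✓; flow instability ✓; particulate in product ✓; level alarm ✓ (by off-color product → level alarm)
(E) off-spec feedstock — does not account for conversion up
(D) alone accounts for all the evidence.

D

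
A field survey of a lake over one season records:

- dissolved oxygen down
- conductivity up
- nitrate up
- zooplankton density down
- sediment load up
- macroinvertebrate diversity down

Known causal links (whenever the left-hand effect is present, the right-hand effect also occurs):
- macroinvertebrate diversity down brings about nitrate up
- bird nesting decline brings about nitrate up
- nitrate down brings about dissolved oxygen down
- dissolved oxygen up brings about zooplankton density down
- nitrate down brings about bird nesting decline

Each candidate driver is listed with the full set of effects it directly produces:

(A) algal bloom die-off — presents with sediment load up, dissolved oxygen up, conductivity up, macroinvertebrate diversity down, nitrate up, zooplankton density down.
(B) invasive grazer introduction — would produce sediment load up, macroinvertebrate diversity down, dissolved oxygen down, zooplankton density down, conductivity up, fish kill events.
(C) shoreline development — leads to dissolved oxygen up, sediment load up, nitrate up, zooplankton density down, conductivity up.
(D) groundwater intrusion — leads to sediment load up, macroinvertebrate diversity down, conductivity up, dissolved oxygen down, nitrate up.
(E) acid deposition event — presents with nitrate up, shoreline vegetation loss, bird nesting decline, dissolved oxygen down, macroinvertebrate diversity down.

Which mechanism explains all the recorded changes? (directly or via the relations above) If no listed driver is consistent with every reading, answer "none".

Per-candidate check:
(A) algal bloom die-off — dissolved oxygen down -; conductivity up +; nitrate up +; zooplankton density down +; sediment load up +; macroinvertebrate diversity down +
(B) invasive grazer introduction — accounts for every observation (nitrate up through macroinvertebrate diversity down → nitrate up)
(C) shoreline development — dissolved oxygen down -; conductivity up +; nitrate up +; zooplankton density down +; sediment load up +; macroinvertebrate diversity down -
(D) groundwater intrusion — dissolved oxygen down +; conductivity up +; nitrate up +; zooplankton density down -; sediment load up +; macroinvertebrate diversity down +
(E) acid deposition event — dissolved oxygen down +; conductivity up -; nitrate up +; zooplankton density down -; sediment load up -; macroinvertebrate diversity down +
(B) is the only candidate with no mismatches.

B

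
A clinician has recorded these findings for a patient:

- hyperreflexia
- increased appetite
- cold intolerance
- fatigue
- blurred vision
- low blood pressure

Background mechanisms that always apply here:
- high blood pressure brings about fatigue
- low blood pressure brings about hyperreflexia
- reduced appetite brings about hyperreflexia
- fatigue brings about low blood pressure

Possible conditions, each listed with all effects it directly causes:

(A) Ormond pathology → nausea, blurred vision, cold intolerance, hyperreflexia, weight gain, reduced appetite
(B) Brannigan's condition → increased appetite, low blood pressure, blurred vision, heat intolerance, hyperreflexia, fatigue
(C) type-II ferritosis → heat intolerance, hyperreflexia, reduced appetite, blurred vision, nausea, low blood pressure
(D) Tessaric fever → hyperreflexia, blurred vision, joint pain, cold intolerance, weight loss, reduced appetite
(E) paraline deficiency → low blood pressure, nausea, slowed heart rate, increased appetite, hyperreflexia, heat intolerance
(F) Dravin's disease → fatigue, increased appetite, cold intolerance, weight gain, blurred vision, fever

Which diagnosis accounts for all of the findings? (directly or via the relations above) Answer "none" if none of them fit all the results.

F

Checking each candidate against the observations:
(A) Ormond pathology — fails on increased appetite, fatigue, low blood pressure (predicts reduced appetite, not increased appetite)
(B) Brannigan's condition — hyperreflexia match; increased appetite match; cold intolerance miss; fatigue match; blurred vision match; low blood pressure match
(C) type-II ferritosis — hyperreflexia match; increased appetite miss; cold intolerance miss; fatigue miss; blurred vision match; low blood pressure match
(D) Tessaric fever — hyperreflexia match; increased appetite miss; cold intolerance match; fatigue miss; blurred vision match; low blood pressure miss
(E) paraline deficiency — fails on cold intolerance, fatigue, blurred vision (predicts heat intolerance, not cold intolerance)
(F) Dravin's disease — accounts for every observation (hyperreflexia through fatigue → low blood pressure → hyperreflexia)
Only (F) is consistent with every observation.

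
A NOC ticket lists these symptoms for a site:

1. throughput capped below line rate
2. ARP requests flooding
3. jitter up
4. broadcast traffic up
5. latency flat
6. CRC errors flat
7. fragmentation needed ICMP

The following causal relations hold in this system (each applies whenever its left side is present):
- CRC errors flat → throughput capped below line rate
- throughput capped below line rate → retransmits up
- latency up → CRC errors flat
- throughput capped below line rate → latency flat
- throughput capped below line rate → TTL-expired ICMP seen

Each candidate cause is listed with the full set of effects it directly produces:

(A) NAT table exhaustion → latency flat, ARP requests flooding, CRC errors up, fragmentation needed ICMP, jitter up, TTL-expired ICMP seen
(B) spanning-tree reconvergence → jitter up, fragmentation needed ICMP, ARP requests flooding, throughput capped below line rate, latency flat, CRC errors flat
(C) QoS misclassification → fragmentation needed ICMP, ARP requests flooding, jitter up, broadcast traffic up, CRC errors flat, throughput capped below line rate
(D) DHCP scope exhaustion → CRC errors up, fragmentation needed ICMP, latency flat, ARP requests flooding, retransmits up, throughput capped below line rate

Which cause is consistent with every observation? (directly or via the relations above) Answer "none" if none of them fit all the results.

Testing each hypothesis:
(A) NAT table exhaustion — throughput capped below line rate ✗; ARP requests flooding ✓; jitter up ✓; broadcast traffic up ✗; latency flat ✓; CRC errors flat ✗; fragmentation needed ICMP ✓
(B) spanning-tree reconvergence — does not account for broadcast traffic up
(C) QoS misclassification — accounts for every observation (latency flat via throughput capped below line rate → latency flat)
(D) DHCP scope exhaustion — fails on jitter up, broadcast traffic up, CRC errors flat (predicts CRC errors up, not CRC errors flat)
Only (C) is consistent with every observation.

C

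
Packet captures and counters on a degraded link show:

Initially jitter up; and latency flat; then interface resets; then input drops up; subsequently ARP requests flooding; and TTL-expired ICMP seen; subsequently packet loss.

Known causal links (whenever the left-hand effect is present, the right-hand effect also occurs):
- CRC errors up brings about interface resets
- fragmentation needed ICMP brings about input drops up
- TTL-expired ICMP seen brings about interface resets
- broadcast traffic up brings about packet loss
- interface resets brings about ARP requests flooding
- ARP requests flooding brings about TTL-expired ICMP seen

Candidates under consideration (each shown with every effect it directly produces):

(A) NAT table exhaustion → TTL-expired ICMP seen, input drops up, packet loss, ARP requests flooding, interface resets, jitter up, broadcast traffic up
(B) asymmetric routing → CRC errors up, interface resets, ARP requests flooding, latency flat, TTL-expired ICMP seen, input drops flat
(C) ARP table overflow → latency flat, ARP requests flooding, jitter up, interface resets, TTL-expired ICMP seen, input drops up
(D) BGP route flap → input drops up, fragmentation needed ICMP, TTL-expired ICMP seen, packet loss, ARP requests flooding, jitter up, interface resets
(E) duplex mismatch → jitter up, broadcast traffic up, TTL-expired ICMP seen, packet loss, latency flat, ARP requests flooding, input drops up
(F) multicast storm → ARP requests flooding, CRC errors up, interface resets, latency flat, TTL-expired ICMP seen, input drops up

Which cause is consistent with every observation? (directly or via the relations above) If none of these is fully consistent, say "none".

E

Checking each candidate against the observations:
(A) NAT table exhaustion — does not account for latency flat
(B) asymmetric routing — jitter up -; latency flat +; interface resets +; input drops up -; ARP requests flooding +; TTL-expired ICMP seen +; packet loss -
(C) ARP table overflow — does not account for packet loss
(D) BGP route flap — does not account for latency flat
(E) duplex mismatch — jitter up +; latency flat +; interface resets + (through TTL-expired ICMP seen → interface resets); input drops up +; ARP requests flooding +; TTL-expired ICMP seen +; packet loss +
(F) multicast storm — does not account for jitter up, packet loss
(E) is the only candidate with no mismatches.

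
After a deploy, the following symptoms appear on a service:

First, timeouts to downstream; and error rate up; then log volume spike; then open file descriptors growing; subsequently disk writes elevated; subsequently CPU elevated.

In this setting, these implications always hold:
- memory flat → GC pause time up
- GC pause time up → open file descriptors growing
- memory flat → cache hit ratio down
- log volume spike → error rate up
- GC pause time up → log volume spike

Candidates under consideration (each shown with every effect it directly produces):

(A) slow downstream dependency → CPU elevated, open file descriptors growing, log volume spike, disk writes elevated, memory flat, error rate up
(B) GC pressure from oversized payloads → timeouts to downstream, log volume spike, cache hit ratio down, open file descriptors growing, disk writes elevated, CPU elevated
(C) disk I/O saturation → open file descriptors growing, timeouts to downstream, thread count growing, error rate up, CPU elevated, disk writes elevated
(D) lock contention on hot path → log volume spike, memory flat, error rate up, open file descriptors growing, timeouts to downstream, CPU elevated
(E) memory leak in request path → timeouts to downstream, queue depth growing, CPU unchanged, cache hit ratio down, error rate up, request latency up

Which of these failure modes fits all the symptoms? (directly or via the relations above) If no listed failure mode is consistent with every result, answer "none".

For each candidate, compare predicted effects to what was observed:
(A) slow downstream dependency — does not account for timeouts to downstream
(B) GC pressure from oversized payloads — accounts for every observation (error rate up by log volume spike → error rate up)
(C) disk I/O saturation — timeouts to downstream ✓; error rate up ✓; log volume spike ✗; open file descriptors growing ✓; disk writes elevated ✓; CPU elevated ✓
(D) lock contention on hot path — timeouts to downstream ✓; error rate up ✓; log volume spike ✓; open file descriptors growing ✓; disk writes elevated ✗; CPU elevated ✓
(E) memory leak in request path — fails on log volume spike, open file descriptors growing, disk writes elevated, CPU elevated (predicts CPU unchanged, not CPU elevated)
(B) alone accounts for all the evidence.

B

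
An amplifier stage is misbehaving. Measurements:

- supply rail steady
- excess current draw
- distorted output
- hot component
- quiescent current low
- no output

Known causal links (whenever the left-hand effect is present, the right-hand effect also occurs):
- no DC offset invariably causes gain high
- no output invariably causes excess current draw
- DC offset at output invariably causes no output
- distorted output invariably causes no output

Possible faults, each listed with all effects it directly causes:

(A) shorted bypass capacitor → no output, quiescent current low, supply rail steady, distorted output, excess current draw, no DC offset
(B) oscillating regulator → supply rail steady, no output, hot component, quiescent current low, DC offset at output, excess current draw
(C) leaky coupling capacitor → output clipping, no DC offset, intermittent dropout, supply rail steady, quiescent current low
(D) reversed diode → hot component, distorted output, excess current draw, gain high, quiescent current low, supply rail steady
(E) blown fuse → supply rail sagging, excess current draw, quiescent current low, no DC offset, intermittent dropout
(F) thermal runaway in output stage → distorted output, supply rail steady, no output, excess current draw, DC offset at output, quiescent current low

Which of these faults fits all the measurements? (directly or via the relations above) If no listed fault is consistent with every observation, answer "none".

Per-candidate check:
(A) shorted bypass capacitor — does not account for hot component
(B) oscillating regulator — does not account for distorted output
(C) leaky coupling capacitor — supply rail steady +; excess current draw -; distorted output -; hot component -; quiescent current low +; no output -
(D) reversed diode — accounts for every observation (no output via distorted output → no output)
(E) blown fuse — supply rail steady -; excess current draw +; distorted output -; hot component -; quiescent current low +; no output -
(F) thermal runaway in output stage — supply rail steady +; excess current draw +; distorted output +; hot component -; quiescent current low +; no output +
Only (D) is consistent with every observation.

D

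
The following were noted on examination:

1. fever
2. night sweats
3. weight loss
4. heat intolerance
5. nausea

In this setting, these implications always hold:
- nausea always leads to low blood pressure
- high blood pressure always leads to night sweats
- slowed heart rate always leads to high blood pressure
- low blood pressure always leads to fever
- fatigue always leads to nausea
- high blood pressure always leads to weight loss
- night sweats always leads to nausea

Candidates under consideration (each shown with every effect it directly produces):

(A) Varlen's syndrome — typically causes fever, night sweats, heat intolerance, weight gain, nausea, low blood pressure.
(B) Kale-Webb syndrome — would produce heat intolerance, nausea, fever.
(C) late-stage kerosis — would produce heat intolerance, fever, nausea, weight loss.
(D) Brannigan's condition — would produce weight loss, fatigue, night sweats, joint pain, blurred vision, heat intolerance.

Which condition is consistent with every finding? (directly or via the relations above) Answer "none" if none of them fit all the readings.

Per-candidate check:
(A) Varlen's syndrome — fails on weight loss (predicts weight gain, not weight loss)
(B) Kale-Webb syndrome — does not account for night sweats, weight loss
(C) late-stage kerosis — fever +; night sweats -; weight loss +; heat intolerance +; nausea +
(D) Brannigan's condition — fever + (through fatigue → nausea → low blood pressure → fever); night sweats +; weight loss +; heat intolerance +; nausea + (through fatigue → nausea)
Only (D) is consistent with every observation.

D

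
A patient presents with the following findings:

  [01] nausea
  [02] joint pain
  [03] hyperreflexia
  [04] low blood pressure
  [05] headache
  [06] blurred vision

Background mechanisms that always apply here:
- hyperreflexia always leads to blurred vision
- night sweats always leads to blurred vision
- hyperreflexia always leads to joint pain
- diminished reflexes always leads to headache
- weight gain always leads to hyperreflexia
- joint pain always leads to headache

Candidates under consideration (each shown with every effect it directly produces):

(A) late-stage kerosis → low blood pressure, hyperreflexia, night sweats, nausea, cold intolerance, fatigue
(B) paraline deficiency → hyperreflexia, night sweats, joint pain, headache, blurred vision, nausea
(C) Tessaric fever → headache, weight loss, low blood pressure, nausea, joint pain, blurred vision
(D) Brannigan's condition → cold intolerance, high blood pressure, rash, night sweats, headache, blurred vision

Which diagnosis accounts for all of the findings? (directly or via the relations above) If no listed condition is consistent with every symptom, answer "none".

A

Testing each hypothesis:
(A) late-stage kerosis — nausea match; joint pain match (through hyperreflexia → joint pain); hyperreflexia match; low blood pressure match; headache match (through hyperreflexia → joint pain → headache); blurred vision match (through night sweats → blurred vision)
(B) paraline deficiency — nausea match; joint pain match; hyperreflexia match; low blood pressure miss; headache match; blurred vision match
(C) Tessaric fever — nausea match; joint pain match; hyperreflexia miss; low blood pressure match; headache match; blurred vision match
(D) Brannigan's condition — fails on nausea, joint pain, hyperreflexia, low blood pressure (predicts high blood pressure, not low blood pressure)
(A) alone accounts for all the evidence.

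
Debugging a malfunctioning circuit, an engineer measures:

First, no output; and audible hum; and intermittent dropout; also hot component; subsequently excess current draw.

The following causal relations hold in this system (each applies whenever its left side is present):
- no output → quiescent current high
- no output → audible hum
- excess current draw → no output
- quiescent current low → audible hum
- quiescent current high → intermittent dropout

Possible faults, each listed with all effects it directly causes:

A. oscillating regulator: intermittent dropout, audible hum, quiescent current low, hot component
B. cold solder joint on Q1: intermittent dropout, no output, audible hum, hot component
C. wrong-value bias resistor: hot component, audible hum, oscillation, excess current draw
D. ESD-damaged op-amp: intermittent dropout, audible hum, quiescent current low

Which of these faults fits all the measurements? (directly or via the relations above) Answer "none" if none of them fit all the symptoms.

Checking each candidate against the observations:
(A) oscillating regulator — does not account for no output, excess current draw
(B) cold solder joint on Q1 — no output match; audible hum match; intermittent dropout match; hot component match; excess current draw miss
(C) wrong-value bias resistor — accounts for every observation (no output through excess current draw → no output)
(D) ESD-damaged op-amp — does not account for no output, hot component, excess current draw
(C) is the only candidate with no mismatches.

C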